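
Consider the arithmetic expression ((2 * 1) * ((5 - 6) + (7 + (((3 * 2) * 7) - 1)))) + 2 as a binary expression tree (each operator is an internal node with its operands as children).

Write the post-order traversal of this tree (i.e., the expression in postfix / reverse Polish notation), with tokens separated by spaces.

2 1 * 5 6 - 7 3 2 * 7 * 1 - + + * 2 +

Post-order on an expression tree gives postfix notation: for each operator, emit left operand, right operand, then the operator.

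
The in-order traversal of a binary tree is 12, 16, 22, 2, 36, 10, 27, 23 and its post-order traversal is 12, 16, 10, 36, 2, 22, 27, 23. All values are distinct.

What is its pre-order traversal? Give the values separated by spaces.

23 27 22 16 12 2 36 10

The last element of post-order is the root; it splits in-order into left and right subtrees.
Root 23: left subtree has 7 nodes {12, 16, 22, 2, 36, 10, 27}, right has 0 { }.
  Root 27: left subtree has 6 nodes {12, 16, 22, 2, 36, 10}, right has 0 { }.
    Root 22: left subtree has 2 nodes {12, 16}, right has 3 {2, 36, 10}.
      Root 16: left subtree has 1 node {12}, right has 0 { }.
      Root 2: left subtree has 0 nodes { }, right has 2 {36, 10}.
        Root 36: left subtree has 0 nodes { }, right has 1 {10}.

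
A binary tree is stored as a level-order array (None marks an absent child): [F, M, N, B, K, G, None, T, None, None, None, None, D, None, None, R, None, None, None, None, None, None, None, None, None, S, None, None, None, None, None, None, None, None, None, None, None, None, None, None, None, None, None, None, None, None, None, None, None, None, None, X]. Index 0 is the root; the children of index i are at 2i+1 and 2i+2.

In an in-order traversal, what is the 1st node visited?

In-order visits the left subtree, then the node, then the right subtree.
At F: go left to M.
  At M: go left to B.
    At B: go left to T.
      At T: go left to R.
        R is a leaf — visit R.
      Visit T.
      At T: no right child.
    Visit B.
    At B: no right child.
  Visit M.
  At M: go right to K.
    K is a leaf — visit K.
Visit F.
At F: go right to N.
  At N: go left to G.
    At G: no left child.
    Visit G.
    At G: go right to D.
      At D: go left to S.
        At S: go left to X.
          X is a leaf — visit X.
        Visit S.
        At S: no right child.
      Visit D.
      At D: no right child.
  Visit N.
  At N: no right child.
Full in-order sequence: R, T, B, M, K, F, G, X, S, D, N.

R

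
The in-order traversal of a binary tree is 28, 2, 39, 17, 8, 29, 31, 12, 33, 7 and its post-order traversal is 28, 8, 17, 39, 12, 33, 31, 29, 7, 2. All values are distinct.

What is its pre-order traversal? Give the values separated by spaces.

2 28 7 29 39 17 8 31 33 12

The last element of post-order is the root; it splits in-order into left and right subtrees.
Root 2: left subtree has 1 node {28}, right has 8 {39, 17, 8, 29, 31, 12, 33, 7}.
  Root 7: left subtree has 7 nodes {39, 17, 8, 29, 31, 12, 33}, right has 0 { }.
    Root 29: left subtree has 3 nodes {39, 17, 8}, right has 3 {31, 12, 33}.
      Root 39: left subtree has 0 nodes { }, right has 2 {17, 8}.
        Root 17: left subtree has 0 nodes { }, right has 1 {8}.
      Root 31: left subtree has 0 nodes { }, right has 2 {12, 33}.
        Root 33: left subtree has 1 node {12}, right has 0 { }.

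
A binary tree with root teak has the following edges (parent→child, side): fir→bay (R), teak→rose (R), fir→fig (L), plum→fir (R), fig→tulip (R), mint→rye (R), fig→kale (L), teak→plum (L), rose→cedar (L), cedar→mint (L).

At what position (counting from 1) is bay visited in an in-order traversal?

In-order visits the left subtree, then the node, then the right subtree.
At teak: go left to plum.
  At plum: no left child.
  Visit plum.
  At plum: go right to fir.
    At fir: go left to fig.
      At fig: go left to kale.
        kale is a leaf — visit kale.
      Visit fig.
      At fig: go right to tulip.
        tulip is a leaf — visit tulip.
    Visit fir.
    At fir: go right to bay.
      bay is a leaf — visit bay.
Visit teak.
At teak: go right to rose.
  At rose: go left to cedar.
    At cedar: go left to mint.
      At mint: no left child.
      Visit mint.
      At mint: go right to rye.
        rye is a leaf — visit rye.
    Visit cedar.
    At cedar: no right child.
  Visit rose.
  At rose: no right child.
Full in-order sequence: plum, kale, fig, tulip, fir, bay, teak, mint, rye, cedar, rose.

6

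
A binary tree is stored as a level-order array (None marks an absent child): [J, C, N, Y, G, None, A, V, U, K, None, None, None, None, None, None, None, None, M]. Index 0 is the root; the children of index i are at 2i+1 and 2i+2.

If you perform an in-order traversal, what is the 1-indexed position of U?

3

In-order visits the left subtree, then the node, then the right subtree.
At J: go left to C.
  At C: go left to Y.
    At Y: go left to V.
      V is a leaf — visit V.
    Visit Y.
    At Y: go right to U.
      At U: no left child.
      Visit U.
      At U: go right to M.
        M is a leaf — visit M.
  Visit C.
  At C: go right to G.
    At G: go left to K.
      K is a leaf — visit K.
    Visit G.
    At G: no right child.
Visit J.
At J: go right to N.
  At N: no left child.
  Visit N.
  At N: go right to A.
    A is a leaf — visit A.
Full in-order sequence: V, Y, U, M, C, K, G, J, N, A.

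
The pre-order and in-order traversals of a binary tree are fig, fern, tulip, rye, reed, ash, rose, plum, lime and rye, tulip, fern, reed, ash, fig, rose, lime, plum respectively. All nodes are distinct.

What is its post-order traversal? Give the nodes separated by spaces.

rye tulip ash reed fern lime plum rose fig

The first element of pre-order is the root; it splits in-order into left and right subtrees.
Root fig: left subtree has 5 nodes {rye, tulip, fern, reed, ash}, right has 3 {rose, lime, plum}.
  Root fern: left subtree has 2 nodes {rye, tulip}, right has 2 {reed, ash}.
    Root tulip: left subtree has 1 node {rye}, right has 0 { }.
    Root reed: left subtree has 0 nodes { }, right has 1 {ash}.
  Root rose: left subtree has 0 nodes { }, right has 2 {lime, plum}.
    Root plum: left subtree has 1 node {lime}, right has 0 { }.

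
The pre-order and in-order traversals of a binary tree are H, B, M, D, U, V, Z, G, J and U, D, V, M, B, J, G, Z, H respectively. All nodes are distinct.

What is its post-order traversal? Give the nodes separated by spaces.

The first element of pre-order is the root; it splits in-order into left and right subtrees.
Root H: left subtree has 8 nodes {U, D, V, M, B, J, G, Z}, right has 0 { }.
  Root B: left subtree has 4 nodes {U, D, V, M}, right has 3 {J, G, Z}.
    Root M: left subtree has 3 nodes {U, D, V}, right has 0 { }.
      Root D: left subtree has 1 node {U}, right has 1 {V}.
    Root Z: left subtree has 2 nodes {J, G}, right has 0 { }.
      Root G: left subtree has 1 node {J}, right has 0 { }.

U V D M J G Z B H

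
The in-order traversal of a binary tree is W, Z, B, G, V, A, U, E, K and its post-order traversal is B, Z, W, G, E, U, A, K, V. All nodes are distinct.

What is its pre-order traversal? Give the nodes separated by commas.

V, G, W, Z, B, K, A, U, E

The last element of post-order is the root; it splits in-order into left and right subtrees.
Root V: left subtree has 4 nodes {W, Z, B, G}, right has 4 {A, U, E, K}.
  Root G: left subtree has 3 nodes {W, Z, B}, right has 0 { }.
    Root W: left subtree has 0 nodes { }, right has 2 {Z, B}.
      Root Z: left subtree has 0 nodes { }, right has 1 {B}.
  Root K: left subtree has 3 nodes {A, U, E}, right has 0 { }.
    Root A: left subtree has 0 nodes { }, right has 2 {U, E}.
      Root U: left subtree has 0 nodes { }, right has 1 {E}.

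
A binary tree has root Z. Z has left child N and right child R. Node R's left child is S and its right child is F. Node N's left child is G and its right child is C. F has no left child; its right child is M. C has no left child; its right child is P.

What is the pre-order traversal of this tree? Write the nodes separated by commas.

Z, N, G, C, P, R, S, F, M

Pre-order visits the node, then its left subtree, then its right subtree.
Visit Z.
At Z: go left to N.
  Visit N.
  At N: go left to G.
    G is a leaf — visit G.
  At N: go right to C.
    Visit C.
    At C: no left child.
    At C: go right to P.
      P is a leaf — visit P.
At Z: go right to R.
  Visit R.
  At R: go left to S.
    S is a leaf — visit S.
  At R: go right to F.
    Visit F.
    At F: no left child.
    At F: go right to M.
      M is a leaf — visit M.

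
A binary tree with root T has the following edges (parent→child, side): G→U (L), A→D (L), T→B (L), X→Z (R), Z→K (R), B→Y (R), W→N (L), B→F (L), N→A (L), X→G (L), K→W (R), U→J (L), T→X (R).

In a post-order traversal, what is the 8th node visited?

Post-order visits the left subtree, then the right subtree, then the node.
At T: go left to B.
  At B: go left to F.
    F is a leaf — visit F.
  At B: go right to Y.
    Y is a leaf — visit Y.
  Visit B.
At T: go right to X.
  At X: go left to G.
    At G: go left to U.
      At U: go left to J.
        J is a leaf — visit J.
      At U: no right child.
      Visit U.
    At G: no right child.
    Visit G.
  At X: go right to Z.
    At Z: no left child.
    At Z: go right to K.
      At K: no left child.
      At K: go right to W.
        At W: go left to N.
          At N: go left to A.
            At A: go left to D.
              D is a leaf — visit D.
            At A: no right child.
            Visit A.
          At N: no right child.
          Visit N.
        At W: no right child.
        Visit W.
      Visit K.
    Visit Z.
  Visit X.
Visit T.
Full post-order sequence: F, Y, B, J, U, G, D, A, N, W, K, Z, X, T.

A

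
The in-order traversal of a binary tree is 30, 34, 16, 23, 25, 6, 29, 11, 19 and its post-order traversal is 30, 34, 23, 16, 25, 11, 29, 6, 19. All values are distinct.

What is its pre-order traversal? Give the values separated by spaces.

19 6 25 16 34 30 23 29 11

The last element of post-order is the root; it splits in-order into left and right subtrees.
Root 19: left subtree has 8 nodes {30, 34, 16, 23, 25, 6, 29, 11}, right has 0 { }.
  Root 6: left subtree has 5 nodes {30, 34, 16, 23, 25}, right has 2 {29, 11}.
    Root 25: left subtree has 4 nodes {30, 34, 16, 23}, right has 0 { }.
      Root 16: left subtree has 2 nodes {30, 34}, right has 1 {23}.
        Root 34: left subtree has 1 node {30}, right has 0 { }.
    Root 29: left subtree has 0 nodes { }, right has 1 {11}.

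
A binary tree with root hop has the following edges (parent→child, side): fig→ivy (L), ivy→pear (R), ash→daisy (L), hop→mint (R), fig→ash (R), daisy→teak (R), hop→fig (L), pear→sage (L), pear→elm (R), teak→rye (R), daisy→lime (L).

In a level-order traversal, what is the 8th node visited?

Level-order visits nodes level by level from the root, left to right within each level.
Level 0: hop
Level 1: fig, mint
Level 2: ivy, ash
Level 3: pear, daisy
Level 4: sage, elm, lime, teak
Level 5: rye
Full level-order sequence: hop, fig, mint, ivy, ash, pear, daisy, sage, elm, lime, teak, rye.

sage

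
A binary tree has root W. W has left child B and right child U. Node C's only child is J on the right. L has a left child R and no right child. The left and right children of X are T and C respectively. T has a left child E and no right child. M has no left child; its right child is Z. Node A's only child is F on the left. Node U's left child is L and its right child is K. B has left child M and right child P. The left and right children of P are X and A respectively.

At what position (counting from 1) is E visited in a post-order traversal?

Post-order visits the left subtree, then the right subtree, then the node.
At W: go left to B.
  At B: go left to M.
    At M: no left child.
    At M: go right to Z.
      Z is a leaf — visit Z.
    Visit M.
  At B: go right to P.
    At P: go left to X.
      At X: go left to T.
        At T: go left to E.
          E is a leaf — visit E.
        At T: no right child.
        Visit T.
      At X: go right to C.
        At C: no left child.
        At C: go right to J.
          J is a leaf — visit J.
        Visit C.
      Visit X.
    At P: go right to A.
      At A: go left to F.
        F is a leaf — visit F.
      At A: no right child.
      Visit A.
    Visit P.
  Visit B.
At W: go right to U.
  At U: go left to L.
    At L: go left to R.
      R is a leaf — visit R.
    At L: no right child.
    Visit L.
  At U: go right to K.
    K is a leaf — visit K.
  Visit U.
Visit W.
Full post-order sequence: Z, M, E, T, J, C, X, F, A, P, B, R, L, K, U, W.

3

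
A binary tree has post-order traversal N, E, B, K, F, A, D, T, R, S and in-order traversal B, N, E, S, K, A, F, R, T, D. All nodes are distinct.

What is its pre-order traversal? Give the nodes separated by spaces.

S B E N R A K F T D

The last element of post-order is the root; it splits in-order into left and right subtrees.
Root S: left subtree has 3 nodes {B, N, E}, right has 6 {K, A, F, R, T, D}.
  Root B: left subtree has 0 nodes { }, right has 2 {N, E}.
    Root E: left subtree has 1 node {N}, right has 0 { }.
  Root R: left subtree has 3 nodes {K, A, F}, right has 2 {T, D}.
    Root A: left subtree has 1 node {K}, right has 1 {F}.
    Root T: left subtree has 0 nodes { }, right has 1 {D}.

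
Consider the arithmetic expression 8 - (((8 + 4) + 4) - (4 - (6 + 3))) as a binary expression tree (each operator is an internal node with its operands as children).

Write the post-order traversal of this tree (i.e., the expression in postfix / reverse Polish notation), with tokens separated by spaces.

8 8 4 + 4 + 4 6 3 + - - -

Post-order on an expression tree gives postfix notation: for each operator, emit left operand, right operand, then the operator.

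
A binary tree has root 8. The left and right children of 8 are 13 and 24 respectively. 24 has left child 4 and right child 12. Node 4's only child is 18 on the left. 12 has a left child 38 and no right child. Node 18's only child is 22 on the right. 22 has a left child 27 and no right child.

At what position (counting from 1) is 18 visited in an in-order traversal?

In-order visits the left subtree, then the node, then the right subtree.
At 8: go left to 13.
  13 is a leaf — visit 13.
Visit 8.
At 8: go right to 24.
  At 24: go left to 4.
    At 4: go left to 18.
      At 18: no left child.
      Visit 18.
      At 18: go right to 22.
        At 22: go left to 27.
          27 is a leaf — visit 27.
        Visit 22.
        At 22: no right child.
    Visit 4.
    At 4: no right child.
  Visit 24.
  At 24: go right to 12.
    At 12: go left to 38.
      38 is a leaf — visit 38.
    Visit 12.
    At 12: no right child.
Full in-order sequence: 13, 8, 18, 27, 22, 4, 24, 38, 12.

3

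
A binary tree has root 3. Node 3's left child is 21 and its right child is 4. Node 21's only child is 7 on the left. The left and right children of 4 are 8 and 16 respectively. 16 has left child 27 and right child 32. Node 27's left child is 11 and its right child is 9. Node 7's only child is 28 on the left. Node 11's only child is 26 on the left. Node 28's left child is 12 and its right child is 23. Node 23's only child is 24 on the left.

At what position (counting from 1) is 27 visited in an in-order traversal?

12

In-order visits the left subtree, then the node, then the right subtree.
At 3: go left to 21.
  At 21: go left to 7.
    At 7: go left to 28.
      At 28: go left to 12.
        12 is a leaf — visit 12.
      Visit 28.
      At 28: go right to 23.
        At 23: go left to 24.
          24 is a leaf — visit 24.
        Visit 23.
        At 23: no right child.
    Visit 7.
    At 7: no right child.
  Visit 21.
  At 21: no right child.
Visit 3.
At 3: go right to 4.
  At 4: go left to 8.
    8 is a leaf — visit 8.
  Visit 4.
  At 4: go right to 16.
    At 16: go left to 27.
      At 27: go left to 11.
        At 11: go left to 26.
          26 is a leaf — visit 26.
        Visit 11.
        At 11: no right child.
      Visit 27.
      At 27: go right to 9.
        9 is a leaf — visit 9.
    Visit 16.
    At 16: go right to 32.
      32 is a leaf — visit 32.
Full in-order sequence: 12, 28, 24, 23, 7, 21, 3, 8, 4, 26, 11, 27, 9, 16, 32.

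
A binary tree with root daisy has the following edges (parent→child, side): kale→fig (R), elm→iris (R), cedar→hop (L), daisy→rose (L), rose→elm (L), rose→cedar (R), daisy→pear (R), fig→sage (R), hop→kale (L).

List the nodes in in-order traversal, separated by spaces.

elm iris rose kale fig sage hop cedar daisy pear

In-order visits the left subtree, then the node, then the right subtree.
At daisy: go left to rose.
  At rose: go left to elm.
    At elm: no left child.
    Visit elm.
    At elm: go right to iris.
      iris is a leaf — visit iris.
  Visit rose.
  At rose: go right to cedar.
    At cedar: go left to hop.
      At hop: go left to kale.
        At kale: no left child.
        Visit kale.
        At kale: go right to fig.
          At fig: no left child.
          Visit fig.
          At fig: go right to sage.
            sage is a leaf — visit sage.
      Visit hop.
      At hop: no right child.
    Visit cedar.
    At cedar: no right child.
Visit daisy.
At daisy: go right to pear.
  pear is a leaf — visit pear.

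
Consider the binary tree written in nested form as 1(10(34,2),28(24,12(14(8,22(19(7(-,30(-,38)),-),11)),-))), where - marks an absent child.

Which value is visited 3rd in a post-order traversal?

Post-order visits the left subtree, then the right subtree, then the node.
At 1: go left to 10.
  At 10: go left to 34.
    34 is a leaf — visit 34.
  At 10: go right to 2.
    2 is a leaf — visit 2.
  Visit 10.
At 1: go right to 28.
  At 28: go left to 24.
    24 is a leaf — visit 24.
  At 28: go right to 12.
    At 12: go left to 14.
      At 14: go left to 8.
        8 is a leaf — visit 8.
      At 14: go right to 22.
        At 22: go left to 19.
          At 19: go left to 7.
            At 7: no left child.
            At 7: go right to 30.
              At 30: no left child.
              At 30: go right to 38.
                38 is a leaf — visit 38.
              Visit 30.
            Visit 7.
          At 19: no right child.
          Visit 19.
        At 22: go right to 11.
          11 is a leaf — visit 11.
        Visit 22.
      Visit 14.
    At 12: no right child.
    Visit 12.
  Visit 28.
Visit 1.
Full post-order sequence: 34, 2, 10, 24, 8, 38, 30, 7, 19, 11, 22, 14, 12, 28, 1.

10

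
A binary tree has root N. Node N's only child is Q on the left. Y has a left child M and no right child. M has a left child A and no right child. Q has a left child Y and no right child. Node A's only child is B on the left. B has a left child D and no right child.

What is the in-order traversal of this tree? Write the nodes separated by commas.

In-order visits the left subtree, then the node, then the right subtree.
At N: go left to Q.
  At Q: go left to Y.
    At Y: go left to M.
      At M: go left to A.
        At A: go left to B.
          At B: go left to D.
            D is a leaf — visit D.
          Visit B.
          At B: no right child.
        Visit A.
        At A: no right child.
      Visit M.
      At M: no right child.
    Visit Y.
    At Y: no right child.
  Visit Q.
  At Q: no right child.
Visit N.
At N: no right child.

D, B, A, M, Y, Q, N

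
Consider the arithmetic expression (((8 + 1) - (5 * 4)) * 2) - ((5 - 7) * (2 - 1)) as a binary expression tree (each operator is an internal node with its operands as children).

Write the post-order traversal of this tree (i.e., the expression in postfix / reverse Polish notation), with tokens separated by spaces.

8 1 + 5 4 * - 2 * 5 7 - 2 1 - * -

Post-order on an expression tree gives postfix notation: for each operator, emit left operand, right operand, then the operator.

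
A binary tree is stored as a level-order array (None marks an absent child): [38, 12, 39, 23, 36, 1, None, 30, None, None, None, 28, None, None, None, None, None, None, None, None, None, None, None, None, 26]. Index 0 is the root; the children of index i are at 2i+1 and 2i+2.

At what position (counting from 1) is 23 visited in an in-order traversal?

2

In-order visits the left subtree, then the node, then the right subtree.
At 38: go left to 12.
  At 12: go left to 23.
    At 23: go left to 30.
      30 is a leaf — visit 30.
    Visit 23.
    At 23: no right child.
  Visit 12.
  At 12: go right to 36.
    36 is a leaf — visit 36.
Visit 38.
At 38: go right to 39.
  At 39: go left to 1.
    At 1: go left to 28.
      At 28: no left child.
      Visit 28.
      At 28: go right to 26.
        26 is a leaf — visit 26.
    Visit 1.
    At 1: no right child.
  Visit 39.
  At 39: no right child.
Full in-order sequence: 30, 23, 12, 36, 38, 28, 26, 1, 39.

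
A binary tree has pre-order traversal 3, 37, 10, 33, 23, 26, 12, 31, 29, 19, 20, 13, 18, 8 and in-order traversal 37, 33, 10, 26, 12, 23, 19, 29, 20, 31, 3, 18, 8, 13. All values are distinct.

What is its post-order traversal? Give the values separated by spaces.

The first element of pre-order is the root; it splits in-order into left and right subtrees.
Root 3: left subtree has 10 nodes {37, 33, 10, 26, 12, 23, 19, 29, 20, 31}, right has 3 {18, 8, 13}.
  Root 37: left subtree has 0 nodes { }, right has 9 {33, 10, 26, 12, 23, 19, 29, 20, 31}.
    Root 10: left subtree has 1 node {33}, right has 7 {26, 12, 23, 19, 29, 20, 31}.
      Root 23: left subtree has 2 nodes {26, 12}, right has 4 {19, 29, 20, 31}.
        Root 26: left subtree has 0 nodes { }, right has 1 {12}.
        Root 31: left subtree has 3 nodes {19, 29, 20}, right has 0 { }.
          Root 29: left subtree has 1 node {19}, right has 1 {20}.
  Root 13: left subtree has 2 nodes {18, 8}, right has 0 { }.
    Root 18: left subtree has 0 nodes { }, right has 1 {8}.

33 12 26 19 20 29 31 23 10 37 8 18 13 3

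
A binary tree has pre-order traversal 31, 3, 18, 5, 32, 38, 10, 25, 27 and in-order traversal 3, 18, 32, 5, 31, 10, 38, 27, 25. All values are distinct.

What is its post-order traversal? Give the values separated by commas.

The first element of pre-order is the root; it splits in-order into left and right subtrees.
Root 31: left subtree has 4 nodes {3, 18, 32, 5}, right has 4 {10, 38, 27, 25}.
  Root 3: left subtree has 0 nodes { }, right has 3 {18, 32, 5}.
    Root 18: left subtree has 0 nodes { }, right has 2 {32, 5}.
      Root 5: left subtree has 1 node {32}, right has 0 { }.
  Root 38: left subtree has 1 node {10}, right has 2 {27, 25}.
    Root 25: left subtree has 1 node {27}, right has 0 { }.

32, 5, 18, 3, 10, 27, 25, 38, 31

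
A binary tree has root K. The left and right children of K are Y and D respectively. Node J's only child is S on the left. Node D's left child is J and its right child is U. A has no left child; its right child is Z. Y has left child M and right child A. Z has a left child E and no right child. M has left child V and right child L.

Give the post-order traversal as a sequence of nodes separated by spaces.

Post-order visits the left subtree, then the right subtree, then the node.
At K: go left to Y.
  At Y: go left to M.
    At M: go left to V.
      V is a leaf — visit V.
    At M: go right to L.
      L is a leaf — visit L.
    Visit M.
  At Y: go right to A.
    At A: no left child.
    At A: go right to Z.
      At Z: go left to E.
        E is a leaf — visit E.
      At Z: no right child.
      Visit Z.
    Visit A.
  Visit Y.
At K: go right to D.
  At D: go left to J.
    At J: go left to S.
      S is a leaf — visit S.
    At J: no right child.
    Visit J.
  At D: go right to U.
    U is a leaf — visit U.
  Visit D.
Visit K.

V L M E Z A Y S J U D K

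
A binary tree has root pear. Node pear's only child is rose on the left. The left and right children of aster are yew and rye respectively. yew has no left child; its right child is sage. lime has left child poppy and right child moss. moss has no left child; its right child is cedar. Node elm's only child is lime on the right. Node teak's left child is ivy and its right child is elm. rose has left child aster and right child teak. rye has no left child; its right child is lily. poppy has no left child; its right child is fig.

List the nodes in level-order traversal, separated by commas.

Level-order visits nodes level by level from the root, left to right within each level.
Level 0: pear
Level 1: rose
Level 2: aster, teak
Level 3: yew, rye, ivy, elm
Level 4: sage, lily, lime
Level 5: poppy, moss
Level 6: fig, cedar

pear, rose, aster, teak, yew, rye, ivy, elm, sage, lily, lime, poppy, moss, fig, cedar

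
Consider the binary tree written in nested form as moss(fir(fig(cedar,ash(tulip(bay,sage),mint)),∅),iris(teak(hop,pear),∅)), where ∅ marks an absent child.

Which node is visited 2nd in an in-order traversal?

In-order visits the left subtree, then the node, then the right subtree.
At moss: go left to fir.
  At fir: go left to fig.
    At fig: go left to cedar.
      cedar is a leaf — visit cedar.
    Visit fig.
    At fig: go right to ash.
      At ash: go left to tulip.
        At tulip: go left to bay.
          bay is a leaf — visit bay.
        Visit tulip.
        At tulip: go right to sage.
          sage is a leaf — visit sage.
      Visit ash.
      At ash: go right to mint.
        mint is a leaf — visit mint.
  Visit fir.
  At fir: no right child.
Visit moss.
At moss: go right to iris.
  At iris: go left to teak.
    At teak: go left to hop.
      hop is a leaf — visit hop.
    Visit teak.
    At teak: go right to pear.
      pear is a leaf — visit pear.
  Visit iris.
  At iris: no right child.
Full in-order sequence: cedar, fig, bay, tulip, sage, ash, mint, fir, moss, hop, teak, pear, iris.

fig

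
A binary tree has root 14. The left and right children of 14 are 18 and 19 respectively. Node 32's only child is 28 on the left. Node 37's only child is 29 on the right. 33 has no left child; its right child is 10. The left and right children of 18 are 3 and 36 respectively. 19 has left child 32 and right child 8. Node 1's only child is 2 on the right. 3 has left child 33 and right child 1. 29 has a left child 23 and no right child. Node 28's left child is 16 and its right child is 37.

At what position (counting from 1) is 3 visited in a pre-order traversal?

Pre-order visits the node, then its left subtree, then its right subtree.
Visit 14.
At 14: go left to 18.
  Visit 18.
  At 18: go left to 3.
    Visit 3.
    At 3: go left to 33.
      Visit 33.
      At 33: no left child.
      At 33: go right to 10.
        10 is a leaf — visit 10.
    At 3: go right to 1.
      Visit 1.
      At 1: no left child.
      At 1: go right to 2.
        2 is a leaf — visit 2.
  At 18: go right to 36.
    36 is a leaf — visit 36.
At 14: go right to 19.
  Visit 19.
  At 19: go left to 32.
    Visit 32.
    At 32: go left to 28.
      Visit 28.
      At 28: go left to 16.
        16 is a leaf — visit 16.
      At 28: go right to 37.
        Visit 37.
        At 37: no left child.
        At 37: go right to 29.
          Visit 29.
          At 29: go left to 23.
            23 is a leaf — visit 23.
          At 29: no right child.
    At 32: no right child.
  At 19: go right to 8.
    8 is a leaf — visit 8.
Full pre-order sequence: 14, 18, 3, 33, 10, 1, 2, 36, 19, 32, 28, 16, 37, 29, 23, 8.

3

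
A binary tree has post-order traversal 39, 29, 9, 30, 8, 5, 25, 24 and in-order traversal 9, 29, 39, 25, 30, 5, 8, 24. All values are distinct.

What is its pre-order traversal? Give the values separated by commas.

24, 25, 9, 29, 39, 5, 30, 8

The last element of post-order is the root; it splits in-order into left and right subtrees.
Root 24: left subtree has 7 nodes {9, 29, 39, 25, 30, 5, 8}, right has 0 { }.
  Root 25: left subtree has 3 nodes {9, 29, 39}, right has 3 {30, 5, 8}.
    Root 9: left subtree has 0 nodes { }, right has 2 {29, 39}.
      Root 29: left subtree has 0 nodes { }, right has 1 {39}.
    Root 5: left subtree has 1 node {30}, right has 1 {8}.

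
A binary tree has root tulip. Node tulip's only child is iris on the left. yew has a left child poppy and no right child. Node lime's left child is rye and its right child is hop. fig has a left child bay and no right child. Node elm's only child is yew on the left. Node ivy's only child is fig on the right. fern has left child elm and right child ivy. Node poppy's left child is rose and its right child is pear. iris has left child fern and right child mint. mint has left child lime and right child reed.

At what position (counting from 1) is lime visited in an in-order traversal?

In-order visits the left subtree, then the node, then the right subtree.
At tulip: go left to iris.
  At iris: go left to fern.
    At fern: go left to elm.
      At elm: go left to yew.
        At yew: go left to poppy.
          At poppy: go left to rose.
            rose is a leaf — visit rose.
          Visit poppy.
          At poppy: go right to pear.
            pear is a leaf — visit pear.
        Visit yew.
        At yew: no right child.
      Visit elm.
      At elm: no right child.
    Visit fern.
    At fern: go right to ivy.
      At ivy: no left child.
      Visit ivy.
      At ivy: go right to fig.
        At fig: go left to bay.
          bay is a leaf — visit bay.
        Visit fig.
        At fig: no right child.
  Visit iris.
  At iris: go right to mint.
    At mint: go left to lime.
      At lime: go left to rye.
        rye is a leaf — visit rye.
      Visit lime.
      At lime: go right to hop.
        hop is a leaf — visit hop.
    Visit mint.
    At mint: go right to reed.
      reed is a leaf — visit reed.
Visit tulip.
At tulip: no right child.
Full in-order sequence: rose, poppy, pear, yew, elm, fern, ivy, bay, fig, iris, rye, lime, hop, mint, reed, tulip.

12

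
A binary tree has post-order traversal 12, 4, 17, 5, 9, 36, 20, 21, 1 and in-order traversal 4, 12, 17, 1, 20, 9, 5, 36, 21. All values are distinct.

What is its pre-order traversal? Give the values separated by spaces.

1 17 4 12 21 20 36 9 5

The last element of post-order is the root; it splits in-order into left and right subtrees.
Root 1: left subtree has 3 nodes {4, 12, 17}, right has 5 {20, 9, 5, 36, 21}.
  Root 17: left subtree has 2 nodes {4, 12}, right has 0 { }.
    Root 4: left subtree has 0 nodes { }, right has 1 {12}.
  Root 21: left subtree has 4 nodes {20, 9, 5, 36}, right has 0 { }.
    Root 20: left subtree has 0 nodes { }, right has 3 {9, 5, 36}.
      Root 36: left subtree has 2 nodes {9, 5}, right has 0 { }.
        Root 9: left subtree has 0 nodes { }, right has 1 {5}.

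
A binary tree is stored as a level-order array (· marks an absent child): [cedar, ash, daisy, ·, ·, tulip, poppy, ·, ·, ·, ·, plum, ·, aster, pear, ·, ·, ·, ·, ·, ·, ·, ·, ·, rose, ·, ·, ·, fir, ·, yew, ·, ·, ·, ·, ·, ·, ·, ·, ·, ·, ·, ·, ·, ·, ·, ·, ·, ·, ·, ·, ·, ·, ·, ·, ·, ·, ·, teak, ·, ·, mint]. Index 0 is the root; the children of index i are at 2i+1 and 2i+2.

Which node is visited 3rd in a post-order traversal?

Post-order visits the left subtree, then the right subtree, then the node.
At cedar: go left to ash.
  ash is a leaf — visit ash.
At cedar: go right to daisy.
  At daisy: go left to tulip.
    At tulip: go left to plum.
      At plum: no left child.
      At plum: go right to rose.
        rose is a leaf — visit rose.
      Visit plum.
    At tulip: no right child.
    Visit tulip.
  At daisy: go right to poppy.
    At poppy: go left to aster.
      At aster: no left child.
      At aster: go right to fir.
        At fir: no left child.
        At fir: go right to teak.
          teak is a leaf — visit teak.
        Visit fir.
      Visit aster.
    At poppy: go right to pear.
      At pear: no left child.
      At pear: go right to yew.
        At yew: go left to mint.
          mint is a leaf — visit mint.
        At yew: no right child.
        Visit yew.
      Visit pear.
    Visit poppy.
  Visit daisy.
Visit cedar.
Full post-order sequence: ash, rose, plum, tulip, teak, fir, aster, mint, yew, pear, poppy, daisy, cedar.

plum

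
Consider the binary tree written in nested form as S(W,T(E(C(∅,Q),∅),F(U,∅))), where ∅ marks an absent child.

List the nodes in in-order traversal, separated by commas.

In-order visits the left subtree, then the node, then the right subtree.
At S: go left to W.
  W is a leaf — visit W.
Visit S.
At S: go right to T.
  At T: go left to E.
    At E: go left to C.
      At C: no left child.
      Visit C.
      At C: go right to Q.
        Q is a leaf — visit Q.
    Visit E.
    At E: no right child.
  Visit T.
  At T: go right to F.
    At F: go left to U.
      U is a leaf — visit U.
    Visit F.
    At F: no right child.

W, S, C, Q, E, T, U, F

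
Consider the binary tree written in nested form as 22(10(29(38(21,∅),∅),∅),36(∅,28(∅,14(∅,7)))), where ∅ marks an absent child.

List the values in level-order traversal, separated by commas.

22, 10, 36, 29, 28, 38, 14, 21, 7

Level-order visits nodes level by level from the root, left to right within each level.
Level 0: 22
Level 1: 10, 36
Level 2: 29, 28
Level 3: 38, 14
Level 4: 21, 7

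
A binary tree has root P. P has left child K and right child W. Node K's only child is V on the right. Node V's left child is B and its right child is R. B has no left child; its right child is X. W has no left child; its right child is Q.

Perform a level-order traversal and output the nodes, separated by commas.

P, K, W, V, Q, B, R, X

Level-order visits nodes level by level from the root, left to right within each level.
Level 0: P
Level 1: K, W
Level 2: V, Q
Level 3: B, R
Level 4: X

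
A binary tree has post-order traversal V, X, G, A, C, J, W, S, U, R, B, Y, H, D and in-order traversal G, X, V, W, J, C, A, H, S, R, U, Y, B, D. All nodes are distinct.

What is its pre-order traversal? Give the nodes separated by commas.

The last element of post-order is the root; it splits in-order into left and right subtrees.
Root D: left subtree has 13 nodes {G, X, V, W, J, C, A, H, S, R, U, Y, B}, right has 0 { }.
  Root H: left subtree has 7 nodes {G, X, V, W, J, C, A}, right has 5 {S, R, U, Y, B}.
    Root W: left subtree has 3 nodes {G, X, V}, right has 3 {J, C, A}.
      Root G: left subtree has 0 nodes { }, right has 2 {X, V}.
        Root X: left subtree has 0 nodes { }, right has 1 {V}.
      Root J: left subtree has 0 nodes { }, right has 2 {C, A}.
        Root C: left subtree has 0 nodes { }, right has 1 {A}.
    Root Y: left subtree has 3 nodes {S, R, U}, right has 1 {B}.
      Root R: left subtree has 1 node {S}, right has 1 {U}.

D, H, W, G, X, V, J, C, A, Y, R, S, U, B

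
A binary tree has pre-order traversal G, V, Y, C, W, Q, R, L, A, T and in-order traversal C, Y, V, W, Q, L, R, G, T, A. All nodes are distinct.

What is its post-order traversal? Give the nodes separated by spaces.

C Y L R Q W V T A G

The first element of pre-order is the root; it splits in-order into left and right subtrees.
Root G: left subtree has 7 nodes {C, Y, V, W, Q, L, R}, right has 2 {T, A}.
  Root V: left subtree has 2 nodes {C, Y}, right has 4 {W, Q, L, R}.
    Root Y: left subtree has 1 node {C}, right has 0 { }.
    Root W: left subtree has 0 nodes { }, right has 3 {Q, L, R}.
      Root Q: left subtree has 0 nodes { }, right has 2 {L, R}.
        Root R: left subtree has 1 node {L}, right has 0 { }.
  Root A: left subtree has 1 node {T}, right has 0 { }.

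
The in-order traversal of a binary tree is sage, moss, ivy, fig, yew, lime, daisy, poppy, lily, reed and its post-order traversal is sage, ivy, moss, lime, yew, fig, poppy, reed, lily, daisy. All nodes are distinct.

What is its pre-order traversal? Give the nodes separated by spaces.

daisy fig moss sage ivy yew lime lily poppy reed

The last element of post-order is the root; it splits in-order into left and right subtrees.
Root daisy: left subtree has 6 nodes {sage, moss, ivy, fig, yew, lime}, right has 3 {poppy, lily, reed}.
  Root fig: left subtree has 3 nodes {sage, moss, ivy}, right has 2 {yew, lime}.
    Root moss: left subtree has 1 node {sage}, right has 1 {ivy}.
    Root yew: left subtree has 0 nodes { }, right has 1 {lime}.
  Root lily: left subtree has 1 node {poppy}, right has 1 {reed}.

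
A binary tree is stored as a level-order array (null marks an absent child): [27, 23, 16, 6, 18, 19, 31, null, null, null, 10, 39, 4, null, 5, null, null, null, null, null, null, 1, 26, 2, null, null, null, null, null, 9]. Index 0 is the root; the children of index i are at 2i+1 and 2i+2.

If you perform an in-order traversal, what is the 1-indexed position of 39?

9

In-order visits the left subtree, then the node, then the right subtree.
At 27: go left to 23.
  At 23: go left to 6.
    6 is a leaf — visit 6.
  Visit 23.
  At 23: go right to 18.
    At 18: no left child.
    Visit 18.
    At 18: go right to 10.
      At 10: go left to 1.
        1 is a leaf — visit 1.
      Visit 10.
      At 10: go right to 26.
        26 is a leaf — visit 26.
Visit 27.
At 27: go right to 16.
  At 16: go left to 19.
    At 19: go left to 39.
      At 39: go left to 2.
        2 is a leaf — visit 2.
      Visit 39.
      At 39: no right child.
    Visit 19.
    At 19: go right to 4.
      4 is a leaf — visit 4.
  Visit 16.
  At 16: go right to 31.
    At 31: no left child.
    Visit 31.
    At 31: go right to 5.
      At 5: go left to 9.
        9 is a leaf — visit 9.
      Visit 5.
      At 5: no right child.
Full in-order sequence: 6, 23, 18, 1, 10, 26, 27, 2, 39, 19, 4, 16, 31, 9, 5.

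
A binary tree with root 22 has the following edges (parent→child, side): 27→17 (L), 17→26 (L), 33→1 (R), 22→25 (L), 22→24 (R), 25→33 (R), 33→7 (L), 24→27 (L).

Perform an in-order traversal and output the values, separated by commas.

In-order visits the left subtree, then the node, then the right subtree.
At 22: go left to 25.
  At 25: no left child.
  Visit 25.
  At 25: go right to 33.
    At 33: go left to 7.
      7 is a leaf — visit 7.
    Visit 33.
    At 33: go right to 1.
      1 is a leaf — visit 1.
Visit 22.
At 22: go right to 24.
  At 24: go left to 27.
    At 27: go left to 17.
      At 17: go left to 26.
        26 is a leaf — visit 26.
      Visit 17.
      At 17: no right child.
    Visit 27.
    At 27: no right child.
  Visit 24.
  At 24: no right child.

25, 7, 33, 1, 22, 26, 17, 27, 24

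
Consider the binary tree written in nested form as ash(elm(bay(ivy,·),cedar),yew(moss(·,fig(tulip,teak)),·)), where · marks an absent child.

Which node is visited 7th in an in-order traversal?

In-order visits the left subtree, then the node, then the right subtree.
At ash: go left to elm.
  At elm: go left to bay.
    At bay: go left to ivy.
      ivy is a leaf — visit ivy.
    Visit bay.
    At bay: no right child.
  Visit elm.
  At elm: go right to cedar.
    cedar is a leaf — visit cedar.
Visit ash.
At ash: go right to yew.
  At yew: go left to moss.
    At moss: no left child.
    Visit moss.
    At moss: go right to fig.
      At fig: go left to tulip.
        tulip is a leaf — visit tulip.
      Visit fig.
      At fig: go right to teak.
        teak is a leaf — visit teak.
  Visit yew.
  At yew: no right child.
Full in-order sequence: ivy, bay, elm, cedar, ash, moss, tulip, fig, teak, yew.

tulip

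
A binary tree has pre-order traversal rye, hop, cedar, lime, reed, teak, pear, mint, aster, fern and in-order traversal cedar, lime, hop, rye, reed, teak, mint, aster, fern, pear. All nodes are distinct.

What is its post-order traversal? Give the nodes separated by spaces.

lime cedar hop fern aster mint pear teak reed rye

The first element of pre-order is the root; it splits in-order into left and right subtrees.
Root rye: left subtree has 3 nodes {cedar, lime, hop}, right has 6 {reed, teak, mint, aster, fern, pear}.
  Root hop: left subtree has 2 nodes {cedar, lime}, right has 0 { }.
    Root cedar: left subtree has 0 nodes { }, right has 1 {lime}.
  Root reed: left subtree has 0 nodes { }, right has 5 {teak, mint, aster, fern, pear}.
    Root teak: left subtree has 0 nodes { }, right has 4 {mint, aster, fern, pear}.
      Root pear: left subtree has 3 nodes {mint, aster, fern}, right has 0 { }.
        Root mint: left subtree has 0 nodes { }, right has 2 {aster, fern}.
          Root aster: left subtree has 0 nodes { }, right has 1 {fern}.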